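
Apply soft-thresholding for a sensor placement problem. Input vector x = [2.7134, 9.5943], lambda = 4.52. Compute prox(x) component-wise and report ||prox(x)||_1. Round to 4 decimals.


Soft-thresholding with lambda = 4.52:
prox(2.7134) = sign(2.7134)*max(|2.7134| - 4.52, 0) = 0.0
prox(9.5943) = sign(9.5943)*max(|9.5943| - 4.52, 0) = 5.0743
prox(x) = [0.0, 5.0743]
||prox(x)||_1 = 0.0 + 5.0743 = 5.0743


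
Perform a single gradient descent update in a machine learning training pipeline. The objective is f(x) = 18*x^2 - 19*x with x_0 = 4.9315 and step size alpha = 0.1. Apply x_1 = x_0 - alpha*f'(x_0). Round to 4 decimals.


We compute the gradient at x_0 and apply the update.
f'(x) = 36*x - 19
f'(4.9315) = 36*4.9315 - 19 = 158.534
x_1 = 4.9315 - 0.1*158.534 = -10.9219


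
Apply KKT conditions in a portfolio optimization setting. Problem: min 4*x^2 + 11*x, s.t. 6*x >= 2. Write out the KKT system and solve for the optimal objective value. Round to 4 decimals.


Step 1: Try lambda = 0 (constraint inactive).
x_unc = -11/(2*4) = -1.375
Check: 6*-1.375 = -8.25 < 2 -- violated!
Step 2: Constraint must be active: 6*x = 2
x* = 2/6 = 1/3 = 0.3333 (rounded; the exact value 1/3 is used below)
lambda = (2*4*(1/3) + 11)/6 = 2.2778
Step 3: Compute optimal value.
f(x*) = 4*(1/3)^2 + 11*(1/3) = 4.1111


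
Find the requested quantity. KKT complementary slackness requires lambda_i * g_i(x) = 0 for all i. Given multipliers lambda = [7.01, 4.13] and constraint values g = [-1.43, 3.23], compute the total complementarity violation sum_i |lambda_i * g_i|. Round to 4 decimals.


KKT complementary slackness check:
lambda_1 * g_1 = 7.01 * -1.43 = -10.0243
lambda_2 * g_2 = 4.13 * 3.23 = 13.3399
Total violation = 10.0243 + 13.3399 = 23.3642


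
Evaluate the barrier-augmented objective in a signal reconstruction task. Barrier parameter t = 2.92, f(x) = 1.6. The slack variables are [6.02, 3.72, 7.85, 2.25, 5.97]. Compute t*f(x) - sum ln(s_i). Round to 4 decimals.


Step 1: Compute log-barrier.
ln values: [1.7951, 1.3137, 2.0605, 0.8109, 1.7867]
phi = -(1.7951 + 1.3137 + 2.0605 + 0.8109 + 1.7867) = -7.767
Step 2: Compute augmented objective.
t*f(x) = 2.92*1.6 = 4.672
Total = 4.672 - 7.767 = -3.095


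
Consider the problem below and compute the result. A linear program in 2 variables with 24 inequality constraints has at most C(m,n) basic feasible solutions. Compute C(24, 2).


Each vertex corresponds to some choice of n active constraints out of m, so the number of vertices is at most C(m, n) = m! / (n!(m-n)!).
m = 24, n = 2
Numerator: 24 * 23
Denominator: 2! = 2
C(24, 2) = 276


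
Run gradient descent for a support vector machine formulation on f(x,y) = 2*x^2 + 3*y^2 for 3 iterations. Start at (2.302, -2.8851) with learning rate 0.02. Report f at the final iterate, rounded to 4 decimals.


Gradient descent on f(x,y) = 2*x^2 + 3*y^2.
Starting point: (2.302, -2.8851), alpha = 0.02
Step 1: grad_x = 2*2*2.302 = 9.208, grad_y = 2*3*-2.8851 = -17.3106
  x_1 = 2.302 - 0.02*9.208 = 2.1178
  y_1 = -2.8851 - 0.02*-17.3106 = -2.5389
Step 2: grad_x = 2*2*2.1178 = 8.4714, grad_y = 2*3*-2.5389 = -15.2333
  x_2 = 2.1178 - 0.02*8.4714 = 1.9484
  y_2 = -2.5389 - 0.02*-15.2333 = -2.2342
Step 3: grad_x = 2*2*1.9484 = 7.7937, grad_y = 2*3*-2.2342 = -13.4053
  x_3 = 1.9484 - 0.02*7.7937 = 1.7925
  y_3 = -2.2342 - 0.02*-13.4053 = -1.9661
f(1.7925, -1.9661) = 2*1.7925^2 + 3*(-1.9661)^2 = 18.0232


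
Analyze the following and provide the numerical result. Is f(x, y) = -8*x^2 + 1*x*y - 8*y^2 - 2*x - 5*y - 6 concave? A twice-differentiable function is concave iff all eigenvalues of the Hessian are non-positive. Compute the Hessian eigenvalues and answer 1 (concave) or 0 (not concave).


The Hessian of f(x,y) = -8*x^2 + 1*x*y - 8*y^2 - 2*x - 5*y - 6 is:
H = [[-16, 1], [1, -16]]
Trace = -16 - 16 = -32
Determinant = -16*-16 - (1)^2 = 255
Discriminant = (-32)^2 - 4*255 = 4.0
Eigenvalues: lambda_1 = -17.0, lambda_2 = -15.0
The function is concave.

1


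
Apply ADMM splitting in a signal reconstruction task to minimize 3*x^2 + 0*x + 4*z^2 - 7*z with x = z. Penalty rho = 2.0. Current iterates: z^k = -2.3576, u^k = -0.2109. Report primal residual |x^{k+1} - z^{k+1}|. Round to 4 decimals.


ADMM iteration with rho = 2.0, z^k = -2.3576, u^k = -0.2109
Step 1: x-update.
Minimize 3*x^2 + 0*x + (2.0/2)*(x + 2.3576 - 0.2109)^2
FOC: (2*3 + 2.0)*x = 0 + 2.0*(-2.3576 + 0.2109)
x^{k+1} = -0.5367
Step 2: z-update.
Minimize 4*z^2 - 7*z + (2.0/2)*(-0.5367 - z - 0.2109)^2
FOC: (2*4 + 2.0)*z = 7 + 2.0*(-0.5367 - 0.2109)
z^{k+1} = 0.5505
Step 3: u-update.
u^{k+1} = -0.2109 - 0.5367 - 0.5505 = -1.2981
Step 4: Primal residual = |-0.5367 - 0.5505| = 1.0872


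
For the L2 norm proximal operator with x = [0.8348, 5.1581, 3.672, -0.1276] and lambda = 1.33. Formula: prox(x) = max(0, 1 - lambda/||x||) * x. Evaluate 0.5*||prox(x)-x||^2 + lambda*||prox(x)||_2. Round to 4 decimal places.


Step 1: Compute ||x||.
||x|| = 6.3877
Step 2: Compute scaling factor.
scale = max(0, 1 - 1.33/6.3877) = 0.7918
Step 3: prox(x) = [0.661, 4.0841, 2.9074, -0.101]
||prox(x)|| = 5.0577
Step 4: Proximal objective.
0.5*||prox-x||^2 = 0.8845
lambda*||prox|| = 6.7267
Total = 7.6112


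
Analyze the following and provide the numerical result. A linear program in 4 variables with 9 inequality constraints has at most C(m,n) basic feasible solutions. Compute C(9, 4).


Each vertex corresponds to some choice of n active constraints out of m, so the number of vertices is at most C(m, n) = m! / (n!(m-n)!).
m = 9, n = 4
Numerator: 9 * 8 * 7 * 6
Denominator: 4! = 24
C(9, 4) = 126


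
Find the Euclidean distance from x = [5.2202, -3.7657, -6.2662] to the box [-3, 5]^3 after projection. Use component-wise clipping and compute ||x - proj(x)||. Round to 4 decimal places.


Project each component onto [-3, 5].
clip(5.2202) = 5.0, clip(-3.7657) = -3.0, clip(-6.2662) = -3.0
Projection = [5.0, -3.0, -3.0]
Squared diffs: [0.0485, 0.5863, 10.6681]
Distance = sqrt(11.3029) = 3.362


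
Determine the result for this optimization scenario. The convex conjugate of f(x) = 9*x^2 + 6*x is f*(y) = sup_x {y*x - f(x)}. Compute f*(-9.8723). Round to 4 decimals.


f*(y) = sup_x {y*x - a*x^2 - b*x} = sup_x {(y-b)*x - a*x^2}
FOC: (y - b) - 2a*x = 0 => x* = (y - b)/(2a)
x* = (-9.8723 - 6)/(2*9) = -0.8818
f*(-9.8723) = (y-b)^2/(4a) = (-9.8723 - 6)^2/(4*9)
= 251.9299/36 = 6.9981


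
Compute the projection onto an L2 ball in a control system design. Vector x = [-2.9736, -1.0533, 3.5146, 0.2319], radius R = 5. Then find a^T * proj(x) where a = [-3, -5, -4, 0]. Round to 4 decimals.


Step 1: Compute ||x|| (intermediates to 6 decimals).
||x|| = sqrt((-2.9736)^2 + (-1.0533)^2 + 3.5146^2 + 0.2319^2) = 4.728417
Step 2: Project.
Since ||x|| <= R, proj = x (no scaling needed).
proj(x) = [-2.9736, -1.0533, 3.5146, 0.2319]
Step 3: Dot product.
a^T * proj(x) = -3*(-2.9736) - 5*(-1.0533) - 4*3.5146 + 0*0.2319 = 0.1289


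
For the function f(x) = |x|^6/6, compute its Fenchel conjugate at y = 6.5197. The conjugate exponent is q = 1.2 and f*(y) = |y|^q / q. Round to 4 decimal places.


The conjugate exponent q satisfies 1/p + 1/q = 1.
p = 6, so q = 6/(6 - 1) = 1.2
|y|^q = 6.5197^1.2 = 9.4858
f*(6.5197) = 9.4858 / 1.2 = 7.9048


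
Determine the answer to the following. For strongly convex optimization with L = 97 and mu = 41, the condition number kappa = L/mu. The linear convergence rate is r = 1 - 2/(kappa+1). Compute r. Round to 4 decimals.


Step 1: Compute the condition number.
kappa = L/mu = 97/41 = 2.3659
Step 2: Compute the convergence rate.
r = 1 - 2/(kappa + 1) = 1 - 2*mu/(L + mu) = (L - mu)/(L + mu) = 56/138 = 0.4058


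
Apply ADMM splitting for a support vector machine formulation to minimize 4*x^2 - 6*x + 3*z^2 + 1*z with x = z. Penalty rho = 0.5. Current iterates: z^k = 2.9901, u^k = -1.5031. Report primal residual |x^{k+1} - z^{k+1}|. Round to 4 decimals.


ADMM iteration with rho = 0.5, z^k = 2.9901, u^k = -1.5031
Step 1: x-update.
Minimize 4*x^2 - 6*x + (0.5/2)*(x - 2.9901 - 1.5031)^2
FOC: (2*4 + 0.5)*x = 6 + 0.5*(2.9901 + 1.5031)
x^{k+1} = 0.9702
Step 2: z-update.
Minimize 3*z^2 + 1*z + (0.5/2)*(0.9702 - z - 1.5031)^2
FOC: (2*3 + 0.5)*z = -1 + 0.5*(0.9702 - 1.5031)
z^{k+1} = -0.1948
Step 3: u-update.
u^{k+1} = -1.5031 + 0.9702 + 0.1948 = -0.3381
Step 4: Primal residual = |0.9702 + 0.1948| = 1.165


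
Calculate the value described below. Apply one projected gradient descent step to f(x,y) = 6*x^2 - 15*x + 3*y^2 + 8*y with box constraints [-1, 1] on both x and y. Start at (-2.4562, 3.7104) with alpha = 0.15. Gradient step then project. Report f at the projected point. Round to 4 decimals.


Step 1: Compute gradient at (-2.4562, 3.7104).
grad_x = 2*6*-2.4562 - 15 = -44.4744
grad_y = 2*3*3.7104 + 8 = 30.2624
Step 2: Gradient step.
x_raw = -2.4562 - 0.15*-44.4744 = 4.215
y_raw = 3.7104 - 0.15*30.2624 = -0.829
Step 3: Project onto [-1, 1].
x_proj = clip(4.215) = 1.0
y_proj = clip(-0.829) = -0.829
Step 4: Evaluate f.
f(1.0, -0.829) = -13.5702


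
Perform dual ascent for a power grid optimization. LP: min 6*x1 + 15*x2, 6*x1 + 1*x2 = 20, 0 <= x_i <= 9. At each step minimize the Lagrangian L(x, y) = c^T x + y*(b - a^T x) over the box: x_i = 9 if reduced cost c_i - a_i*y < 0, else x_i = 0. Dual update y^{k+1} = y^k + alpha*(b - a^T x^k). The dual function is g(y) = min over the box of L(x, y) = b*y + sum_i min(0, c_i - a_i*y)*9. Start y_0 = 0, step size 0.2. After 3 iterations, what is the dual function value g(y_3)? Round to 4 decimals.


Dual ascent for LP: min 6*x1 + 15*x2, 6*x1 + 1*x2 = 20, 0 <= x_i <= 9
Step 1: y^k = 0.0, reduced costs: (6.0, 15.0)
  x^k = (0.0, 0.0), subgradient = b - a^T x = 20.0
  y^{k+1} = 0.0 + 0.2*20.0 = 4.0
Step 2: y^k = 4.0, reduced costs: (-18.0, 11.0)
  x^k = (9.0, 0.0), subgradient = b - a^T x = -34.0
  y^{k+1} = 4.0 + 0.2*-34.0 = -2.8
Step 3: y^k = -2.8, reduced costs: (22.8, 17.8)
  x^k = (0.0, 0.0), subgradient = b - a^T x = 20.0
  y^{k+1} = -2.8 + 0.2*20.0 = 1.2
Dual objective at y_3 = 1.2: reduced costs (-1.2, 13.8), box minimizer x = (9.0, 0.0)
g(y_3) = b*y + (c1 - a1*y)*x1 + (c2 - a2*y)*x2 = 20*1.2 + (-1.2)*9.0 + 13.8*0.0 = 24.0 - 10.8 + 0.0 = 13.2


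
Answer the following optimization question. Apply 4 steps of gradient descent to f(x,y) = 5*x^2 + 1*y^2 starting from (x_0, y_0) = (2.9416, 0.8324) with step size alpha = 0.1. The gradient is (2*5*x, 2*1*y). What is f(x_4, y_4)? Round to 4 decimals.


Gradient descent on f(x,y) = 5*x^2 + 1*y^2.
Starting point: (2.9416, 0.8324), alpha = 0.1
Step 1: grad_x = 2*5*2.9416 = 29.416, grad_y = 2*1*0.8324 = 1.6648
  x_1 = 2.9416 - 0.1*29.416 = -0.0
  y_1 = 0.8324 - 0.1*1.6648 = 0.6659
Step 2: grad_x = 2*5*-0.0 = -0.0, grad_y = 2*1*0.6659 = 1.3318
  x_2 = -0.0 - 0.1*-0.0 = 0.0
  y_2 = 0.6659 - 0.1*1.3318 = 0.5327
Step 3: grad_x = 2*5*0.0 = 0.0, grad_y = 2*1*0.5327 = 1.0655
  x_3 = 0.0 - 0.1*0.0 = 0.0
  y_3 = 0.5327 - 0.1*1.0655 = 0.4262
Step 4: grad_x = 2*5*0.0 = 0.0, grad_y = 2*1*0.4262 = 0.8524
  x_4 = 0.0 - 0.1*0.0 = 0.0
  y_4 = 0.4262 - 0.1*0.8524 = 0.341
f(0.0, 0.341) = 5*0.0^2 + 1*0.341^2 = 0.1162


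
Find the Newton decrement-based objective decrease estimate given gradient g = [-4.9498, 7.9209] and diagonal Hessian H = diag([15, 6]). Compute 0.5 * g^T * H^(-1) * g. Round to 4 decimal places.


Step 1: H is diagonal, so H^(-1) * g = [-0.33, 1.3202].
Step 2: g^T H^(-1) g = sum_i g_i^2 / H_ii
  = (-4.9498)^2/15 + (7.9209)^2/6
  = 1.6334 + 10.4568 = 12.0901
Step 3: Objective decrease = 0.5 * g^T H^(-1) g = 6.0451


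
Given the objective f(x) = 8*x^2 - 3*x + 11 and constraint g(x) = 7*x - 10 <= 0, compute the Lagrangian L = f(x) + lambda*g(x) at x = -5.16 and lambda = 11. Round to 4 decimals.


Step 1: Evaluate f(x).
f(-5.16) = 8*(-5.16)^2 - 3*(-5.16) + 11 = 239.4848
Step 2: Evaluate g(x).
g(-5.16) = 7*-5.16 - 10 = -46.12
Step 3: Compute Lagrangian.
L = 239.4848 + 11*-46.12 = -267.8352


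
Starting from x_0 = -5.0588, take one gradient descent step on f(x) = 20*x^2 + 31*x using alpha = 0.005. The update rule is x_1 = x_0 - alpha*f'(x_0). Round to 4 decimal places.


We compute the gradient at x_0 and apply the update.
f'(x) = 40*x + 31
f'(-5.0588) = 40*-5.0588 + 31 = -171.352
x_1 = -5.0588 - 0.005*-171.352 = -4.202


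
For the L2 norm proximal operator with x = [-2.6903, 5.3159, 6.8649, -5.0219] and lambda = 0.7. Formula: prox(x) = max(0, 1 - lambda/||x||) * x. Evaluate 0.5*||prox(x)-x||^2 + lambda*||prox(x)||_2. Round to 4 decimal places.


Step 1: Compute ||x||.
||x|| = 10.3847
Step 2: Compute scaling factor.
scale = max(0, 1 - 0.7/10.3847) = 0.9326
Step 3: prox(x) = [-2.509, 4.9576, 6.4022, -4.6834]
||prox(x)|| = 9.6847
Step 4: Proximal objective.
0.5*||prox-x||^2 = 0.245
lambda*||prox|| = 6.7793
Total = 7.0243


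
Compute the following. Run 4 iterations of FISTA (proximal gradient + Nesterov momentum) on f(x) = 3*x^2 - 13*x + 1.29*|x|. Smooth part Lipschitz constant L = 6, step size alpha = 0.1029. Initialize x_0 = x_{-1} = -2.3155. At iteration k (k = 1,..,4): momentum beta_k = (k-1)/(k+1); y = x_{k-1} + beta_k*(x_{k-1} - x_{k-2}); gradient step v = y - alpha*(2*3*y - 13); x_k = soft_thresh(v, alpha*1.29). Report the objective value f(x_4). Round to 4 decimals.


FISTA on f(x) = 3*x^2 - 13*x + 1.29*|x|
L = 6, alpha = 0.1029
Iteration 1: beta = 0.0, y = -2.3155 + 0.0*(-2.3155 + 2.3155) = -2.3155
  grad(y) = -26.893, v = y - alpha*grad = 0.4518
  prox(v) = soft_thresh(0.4518, 0.1327) = 0.319
Iteration 2: beta = 0.3333, y = 0.319 + 0.3333*(0.319 + 2.3155) = 1.1972
  grad(y) = -5.8166, v = y - alpha*grad = 1.7958
  prox(v) = soft_thresh(1.7958, 0.1327) = 1.663
Iteration 3: beta = 0.5, y = 1.663 + 0.5*(1.663 - 0.319) = 2.335
  grad(y) = 1.01, v = y - alpha*grad = 2.2311
  prox(v) = soft_thresh(2.2311, 0.1327) = 2.0983
Iteration 4: beta = 0.6, y = 2.0983 + 0.6*(2.0983 - 1.663) = 2.3595
  grad(y) = 1.1571, v = y - alpha*grad = 2.2405
  prox(v) = soft_thresh(2.2405, 0.1327) = 2.1077
f(x_4) = 3*2.1077^2 - 13*2.1077 + 1.29*|2.1077| = -11.354


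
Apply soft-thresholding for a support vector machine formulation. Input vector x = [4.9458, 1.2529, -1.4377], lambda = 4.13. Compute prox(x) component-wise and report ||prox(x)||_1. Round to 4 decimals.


Soft-thresholding with lambda = 4.13:
prox(4.9458) = sign(4.9458)*max(|4.9458| - 4.13, 0) = 0.8158
prox(1.2529) = sign(1.2529)*max(|1.2529| - 4.13, 0) = 0.0
prox(-1.4377) = sign(-1.4377)*max(|-1.4377| - 4.13, 0) = 0.0
prox(x) = [0.8158, 0.0, 0.0]
||prox(x)||_1 = 0.8158 + 0.0 + 0.0 = 0.8158


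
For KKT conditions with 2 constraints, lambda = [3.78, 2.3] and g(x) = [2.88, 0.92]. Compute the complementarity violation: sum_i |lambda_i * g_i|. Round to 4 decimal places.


KKT complementary slackness check:
lambda_1 * g_1 = 3.78 * 2.88 = 10.8864
lambda_2 * g_2 = 2.3 * 0.92 = 2.116
Total violation = 10.8864 + 2.116 = 13.0024


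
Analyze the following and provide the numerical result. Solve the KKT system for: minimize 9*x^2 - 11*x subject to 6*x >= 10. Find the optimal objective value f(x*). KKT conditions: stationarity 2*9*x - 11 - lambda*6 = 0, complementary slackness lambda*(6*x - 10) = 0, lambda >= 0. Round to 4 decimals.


Step 1: Try lambda = 0 (constraint inactive).
x_unc = 11/(2*9) = 0.6111
Check: 6*0.6111 = 3.6666 < 10 -- violated!
Step 2: Constraint must be active: 6*x = 10
x* = 10/6 = 5/3 = 1.6667 (rounded; the exact value 5/3 is used below)
lambda = (2*9*(5/3) - 11)/6 = 3.1667
Step 3: Compute optimal value.
f(x*) = 9*(5/3)^2 - 11*(5/3) = 6.6667


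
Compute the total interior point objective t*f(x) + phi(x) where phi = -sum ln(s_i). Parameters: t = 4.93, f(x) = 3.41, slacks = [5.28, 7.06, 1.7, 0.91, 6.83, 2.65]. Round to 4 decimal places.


Step 1: Compute log-barrier.
ln values: [1.6639, 1.9544, 0.5306, -0.0943, 1.9213, 0.9746]
phi = -(1.6639 + 1.9544 + 0.5306 - 0.0943 + 1.9213 + 0.9746) = -6.9506
Step 2: Compute augmented objective.
t*f(x) = 4.93*3.41 = 16.8113
Total = 16.8113 - 6.9506 = 9.8607


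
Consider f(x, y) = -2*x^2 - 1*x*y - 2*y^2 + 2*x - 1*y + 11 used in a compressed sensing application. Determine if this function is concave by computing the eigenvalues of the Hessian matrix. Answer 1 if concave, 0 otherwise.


The Hessian of f(x,y) = -2*x^2 - 1*x*y - 2*y^2 + 2*x - 1*y + 11 is:
H = [[-4, -1], [-1, -4]]
Trace = -4 - 4 = -8
Determinant = -4*-4 - (-1)^2 = 15
Discriminant = (-8)^2 - 4*15 = 4.0
Eigenvalues: lambda_1 = -5.0, lambda_2 = -3.0
The function is concave.

1


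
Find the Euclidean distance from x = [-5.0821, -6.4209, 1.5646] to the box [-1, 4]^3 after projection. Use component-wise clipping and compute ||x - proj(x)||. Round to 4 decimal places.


Project each component onto [-1, 4].
clip(-5.0821) = -1.0, clip(-6.4209) = -1.0, clip(1.5646) = 1.5646
Projection = [-1.0, -1.0, 1.5646]
Squared diffs: [16.6635, 29.3862, 0.0]
Distance = sqrt(46.0497) = 6.786


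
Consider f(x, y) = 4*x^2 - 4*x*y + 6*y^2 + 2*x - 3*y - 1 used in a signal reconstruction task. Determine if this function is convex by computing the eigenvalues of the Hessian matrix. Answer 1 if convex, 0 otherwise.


The Hessian of f(x,y) = 4*x^2 - 4*x*y + 6*y^2 + 2*x - 3*y - 1 is:
H = [[8, -4], [-4, 12]]
Trace = 8 + 12 = 20
Determinant = 8*12 - (-4)^2 = 80
Discriminant = (20)^2 - 4*80 = 80.0
Eigenvalues: lambda_1 = 5.5279, lambda_2 = 14.4721
The function is convex.

1


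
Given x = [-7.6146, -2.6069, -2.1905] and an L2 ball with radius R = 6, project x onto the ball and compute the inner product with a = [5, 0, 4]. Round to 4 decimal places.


Step 1: Compute ||x|| (intermediates to 6 decimals).
||x|| = sqrt((-7.6146)^2 + (-2.6069)^2 + (-2.1905)^2) = 8.341244
Step 2: Project.
Since ||x|| > R, scale = R/||x|| = 6/8.341244 = 0.719317, proj(x) = scale * x
proj(x) = [-5.477311, -1.875187, -1.575664]
Step 3: Dot product.
a^T * proj(x) = 5*(-5.477311) + 0*(-1.875187) + 4*(-1.575664) = -33.6892


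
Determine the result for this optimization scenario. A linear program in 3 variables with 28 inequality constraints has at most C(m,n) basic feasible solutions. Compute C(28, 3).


Each vertex corresponds to some choice of n active constraints out of m, so the number of vertices is at most C(m, n) = m! / (n!(m-n)!).
m = 28, n = 3
Numerator: 28 * 27 * 26
Denominator: 3! = 6
C(28, 3) = 3276


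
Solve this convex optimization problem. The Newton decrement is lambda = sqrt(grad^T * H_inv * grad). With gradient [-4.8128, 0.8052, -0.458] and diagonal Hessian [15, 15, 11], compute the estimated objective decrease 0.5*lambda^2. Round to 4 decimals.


Step 1: H is diagonal, so H^(-1) * g = [-0.3209, 0.0537, -0.0416].
Step 2: g^T H^(-1) g = sum_i g_i^2 / H_ii
  = (-4.8128)^2/15 + (0.8052)^2/15 + (-0.458)^2/11
  = 1.5442 + 0.0432 + 0.0191 = 1.6065
Step 3: Objective decrease = 0.5 * g^T H^(-1) g = 0.8032


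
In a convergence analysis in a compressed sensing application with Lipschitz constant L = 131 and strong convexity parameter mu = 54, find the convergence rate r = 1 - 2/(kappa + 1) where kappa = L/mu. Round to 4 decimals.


Step 1: Compute the condition number.
kappa = L/mu = 131/54 = 2.4259
Step 2: Compute the convergence rate.
r = 1 - 2/(kappa + 1) = 1 - 2*mu/(L + mu) = (L - mu)/(L + mu) = 77/185 = 0.4162


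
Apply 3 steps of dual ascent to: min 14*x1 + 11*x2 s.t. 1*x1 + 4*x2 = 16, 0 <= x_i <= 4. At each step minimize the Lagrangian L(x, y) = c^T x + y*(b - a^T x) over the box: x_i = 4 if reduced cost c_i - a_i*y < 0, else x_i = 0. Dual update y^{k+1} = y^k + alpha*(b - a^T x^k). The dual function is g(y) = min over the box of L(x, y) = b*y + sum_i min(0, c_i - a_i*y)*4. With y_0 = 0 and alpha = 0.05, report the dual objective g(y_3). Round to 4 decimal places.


Dual ascent for LP: min 14*x1 + 11*x2, 1*x1 + 4*x2 = 16, 0 <= x_i <= 4
Step 1: y^k = 0.0, reduced costs: (14.0, 11.0)
  x^k = (0.0, 0.0), subgradient = b - a^T x = 16.0
  y^{k+1} = 0.0 + 0.05*16.0 = 0.8
Step 2: y^k = 0.8, reduced costs: (13.2, 7.8)
  x^k = (0.0, 0.0), subgradient = b - a^T x = 16.0
  y^{k+1} = 0.8 + 0.05*16.0 = 1.6
Step 3: y^k = 1.6, reduced costs: (12.4, 4.6)
  x^k = (0.0, 0.0), subgradient = b - a^T x = 16.0
  y^{k+1} = 1.6 + 0.05*16.0 = 2.4
Dual objective at y_3 = 2.4: reduced costs (11.6, 1.4), box minimizer x = (0.0, 0.0)
g(y_3) = b*y + (c1 - a1*y)*x1 + (c2 - a2*y)*x2 = 16*2.4 + 11.6*0.0 + 1.4*0.0 = 38.4 + 0.0 + 0.0 = 38.4


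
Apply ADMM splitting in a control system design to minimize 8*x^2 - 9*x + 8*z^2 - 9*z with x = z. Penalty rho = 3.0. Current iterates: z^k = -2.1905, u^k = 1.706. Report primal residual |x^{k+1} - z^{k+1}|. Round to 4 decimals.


ADMM iteration with rho = 3.0, z^k = -2.1905, u^k = 1.706
Step 1: x-update.
Minimize 8*x^2 - 9*x + (3.0/2)*(x + 2.1905 + 1.706)^2
FOC: (2*8 + 3.0)*x = 9 + 3.0*(-2.1905 - 1.706)
x^{k+1} = -0.1416
Step 2: z-update.
Minimize 8*z^2 - 9*z + (3.0/2)*(-0.1416 - z + 1.706)^2
FOC: (2*8 + 3.0)*z = 9 + 3.0*(-0.1416 + 1.706)
z^{k+1} = 0.7207
Step 3: u-update.
u^{k+1} = 1.706 - 0.1416 - 0.7207 = 0.8437
Step 4: Primal residual = |-0.1416 - 0.7207| = 0.8623


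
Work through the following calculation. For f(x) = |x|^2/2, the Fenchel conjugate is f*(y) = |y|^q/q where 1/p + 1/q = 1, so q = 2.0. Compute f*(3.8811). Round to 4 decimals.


The conjugate exponent q satisfies 1/p + 1/q = 1.
p = 2, so q = 2/(2 - 1) = 2.0
|y|^q = 3.8811^2.0 = 15.0629
f*(3.8811) = 15.0629 / 2.0 = 7.5315


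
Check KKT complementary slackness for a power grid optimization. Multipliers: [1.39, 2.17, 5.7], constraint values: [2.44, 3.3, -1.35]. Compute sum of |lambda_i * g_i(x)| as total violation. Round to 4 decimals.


KKT complementary slackness check:
lambda_1 * g_1 = 1.39 * 2.44 = 3.3916
lambda_2 * g_2 = 2.17 * 3.3 = 7.161
lambda_3 * g_3 = 5.7 * -1.35 = -7.695
Total violation = 3.3916 + 7.161 + 7.695 = 18.2476


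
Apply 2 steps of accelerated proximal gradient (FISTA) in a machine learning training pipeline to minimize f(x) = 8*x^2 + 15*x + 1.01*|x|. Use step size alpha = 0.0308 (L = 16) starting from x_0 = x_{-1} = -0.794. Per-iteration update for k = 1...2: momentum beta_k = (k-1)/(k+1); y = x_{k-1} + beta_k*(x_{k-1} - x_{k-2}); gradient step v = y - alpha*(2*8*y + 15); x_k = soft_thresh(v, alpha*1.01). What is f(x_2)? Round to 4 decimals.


FISTA on f(x) = 8*x^2 + 15*x + 1.01*|x|
L = 16, alpha = 0.0308
Iteration 1: beta = 0.0, y = -0.794 + 0.0*(-0.794 + 0.794) = -0.794
  grad(y) = 2.296, v = y - alpha*grad = -0.8647
  prox(v) = soft_thresh(-0.8647, 0.0311) = -0.8336
Iteration 2: beta = 0.3333, y = -0.8336 + 0.3333*(-0.8336 + 0.794) = -0.8468
  grad(y) = 1.451, v = y - alpha*grad = -0.8915
  prox(v) = soft_thresh(-0.8915, 0.0311) = -0.8604
f(x_2) = 8*(-0.8604)^2 + 15*(-0.8604) + 1.01*|-0.8604| = -6.1147


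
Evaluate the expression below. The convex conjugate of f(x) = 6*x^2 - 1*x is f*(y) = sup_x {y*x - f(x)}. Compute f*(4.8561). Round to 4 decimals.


f*(y) = sup_x {y*x - a*x^2 - b*x} = sup_x {(y-b)*x - a*x^2}
FOC: (y - b) - 2a*x = 0 => x* = (y - b)/(2a)
x* = (4.8561 + 1)/(2*6) = 0.488
f*(4.8561) = (y-b)^2/(4a) = (4.8561 + 1)^2/(4*6)
= 34.2939/24 = 1.4289


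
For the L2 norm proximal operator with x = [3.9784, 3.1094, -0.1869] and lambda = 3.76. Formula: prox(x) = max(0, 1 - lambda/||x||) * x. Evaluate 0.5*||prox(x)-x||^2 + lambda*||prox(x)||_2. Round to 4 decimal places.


Step 1: Compute ||x||.
||x|| = 5.0528
Step 2: Compute scaling factor.
scale = max(0, 1 - 3.76/5.0528) = 0.2559
Step 3: prox(x) = [1.0179, 0.7956, -0.0478]
||prox(x)|| = 1.2928
Step 4: Proximal objective.
0.5*||prox-x||^2 = 7.0688
lambda*||prox|| = 4.8609
Total = 11.9298


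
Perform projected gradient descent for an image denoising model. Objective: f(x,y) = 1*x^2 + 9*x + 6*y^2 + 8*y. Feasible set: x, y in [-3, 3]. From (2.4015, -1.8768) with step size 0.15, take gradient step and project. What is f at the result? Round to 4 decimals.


Step 1: Compute gradient at (2.4015, -1.8768).
grad_x = 2*1*2.4015 + 9 = 13.803
grad_y = 2*6*-1.8768 + 8 = -14.5216
Step 2: Gradient step.
x_raw = 2.4015 - 0.15*13.803 = 0.3311
y_raw = -1.8768 - 0.15*-14.5216 = 0.3014
Step 3: Project onto [-3, 3].
x_proj = clip(0.3311) = 0.3311
y_proj = clip(0.3014) = 0.3014
Step 4: Evaluate f.
f(0.3311, 0.3014) = 6.0458


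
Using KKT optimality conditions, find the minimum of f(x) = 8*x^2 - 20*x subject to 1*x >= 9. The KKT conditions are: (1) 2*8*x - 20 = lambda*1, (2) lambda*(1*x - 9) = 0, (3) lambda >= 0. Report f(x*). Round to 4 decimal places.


Step 1: Try lambda = 0 (constraint inactive).
x_unc = 20/(2*8) = 1.25
Check: 1*1.25 = 1.25 < 9 -- violated!
Step 2: Constraint must be active: 1*x = 9
x* = 9/1 = 9.0
lambda = (2*8*9.0 - 20)/1 = 124.0
Step 3: Compute optimal value.
f(x*) = 8*9.0^2 - 20*9.0 = 468.0


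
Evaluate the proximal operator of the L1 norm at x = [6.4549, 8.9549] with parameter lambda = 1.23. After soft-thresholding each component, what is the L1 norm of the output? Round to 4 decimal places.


Soft-thresholding with lambda = 1.23:
prox(6.4549) = sign(6.4549)*max(|6.4549| - 1.23, 0) = 5.2249
prox(8.9549) = sign(8.9549)*max(|8.9549| - 1.23, 0) = 7.7249
prox(x) = [5.2249, 7.7249]
||prox(x)||_1 = 5.2249 + 7.7249 = 12.9498


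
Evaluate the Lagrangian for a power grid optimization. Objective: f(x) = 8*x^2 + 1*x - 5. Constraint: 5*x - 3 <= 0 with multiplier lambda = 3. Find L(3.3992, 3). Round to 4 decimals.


Step 1: Evaluate f(x).
f(3.3992) = 8*3.3992^2 + 1*3.3992 - 5 = 90.8357
Step 2: Evaluate g(x).
g(3.3992) = 5*3.3992 - 3 = 13.996
Step 3: Compute Lagrangian.
L = 90.8357 + 3*13.996 = 132.8237


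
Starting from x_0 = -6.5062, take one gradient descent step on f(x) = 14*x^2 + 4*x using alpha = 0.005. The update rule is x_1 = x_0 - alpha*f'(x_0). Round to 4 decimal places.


We compute the gradient at x_0 and apply the update.
f'(x) = 28*x + 4
f'(-6.5062) = 28*-6.5062 + 4 = -178.1736
x_1 = -6.5062 - 0.005*-178.1736 = -5.6153


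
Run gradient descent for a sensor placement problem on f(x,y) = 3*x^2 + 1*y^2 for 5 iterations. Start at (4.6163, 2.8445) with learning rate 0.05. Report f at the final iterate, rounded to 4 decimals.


Gradient descent on f(x,y) = 3*x^2 + 1*y^2.
Starting point: (4.6163, 2.8445), alpha = 0.05
Step 1: grad_x = 2*3*4.6163 = 27.6978, grad_y = 2*1*2.8445 = 5.689
  x_1 = 4.6163 - 0.05*27.6978 = 3.2314
  y_1 = 2.8445 - 0.05*5.689 = 2.5601
Step 2: grad_x = 2*3*3.2314 = 19.3885, grad_y = 2*1*2.5601 = 5.1201
  x_2 = 3.2314 - 0.05*19.3885 = 2.262
  y_2 = 2.5601 - 0.05*5.1201 = 2.304
Step 3: grad_x = 2*3*2.262 = 13.5719, grad_y = 2*1*2.304 = 4.6081
  x_3 = 2.262 - 0.05*13.5719 = 1.5834
  y_3 = 2.304 - 0.05*4.6081 = 2.0736
Step 4: grad_x = 2*3*1.5834 = 9.5003, grad_y = 2*1*2.0736 = 4.1473
  x_4 = 1.5834 - 0.05*9.5003 = 1.1084
  y_4 = 2.0736 - 0.05*4.1473 = 1.8663
Step 5: grad_x = 2*3*1.1084 = 6.6502, grad_y = 2*1*1.8663 = 3.7326
  x_5 = 1.1084 - 0.05*6.6502 = 0.7759
  y_5 = 1.8663 - 0.05*3.7326 = 1.6796
f(0.7759, 1.6796) = 3*0.7759^2 + 1*1.6796^2 = 4.6271


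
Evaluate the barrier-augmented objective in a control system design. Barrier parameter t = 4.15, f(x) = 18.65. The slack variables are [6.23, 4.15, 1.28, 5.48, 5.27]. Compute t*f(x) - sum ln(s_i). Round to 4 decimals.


Step 1: Compute log-barrier.
ln values: [1.8294, 1.4231, 0.2469, 1.7011, 1.662]
phi = -(1.8294 + 1.4231 + 0.2469 + 1.7011 + 1.662) = -6.8625
Step 2: Compute augmented objective.
t*f(x) = 4.15*18.65 = 77.3975
Total = 77.3975 - 6.8625 = 70.535


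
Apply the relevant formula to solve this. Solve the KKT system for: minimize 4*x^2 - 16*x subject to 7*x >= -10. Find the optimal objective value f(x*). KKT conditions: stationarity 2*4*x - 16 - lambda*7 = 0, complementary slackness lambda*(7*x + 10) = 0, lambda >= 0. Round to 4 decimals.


Step 1: Try lambda = 0 (constraint inactive).
Stationarity: 2*4*x - 16 = 0
x* = 16/(2*4) = 2.0
Check constraint: 7*2.0 = 14.0 >= -10 -- satisfied.
Step 2: Compute optimal value.
f(x*) = 4*2.0^2 - 16*2.0 = -16.0


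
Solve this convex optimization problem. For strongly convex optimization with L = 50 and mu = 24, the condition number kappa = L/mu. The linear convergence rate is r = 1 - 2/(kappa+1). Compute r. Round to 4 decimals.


Step 1: Compute the condition number.
kappa = L/mu = 50/24 = 2.0833
Step 2: Compute the convergence rate.
r = 1 - 2/(kappa + 1) = 1 - 2*mu/(L + mu) = (L - mu)/(L + mu) = 26/74 = 0.3514


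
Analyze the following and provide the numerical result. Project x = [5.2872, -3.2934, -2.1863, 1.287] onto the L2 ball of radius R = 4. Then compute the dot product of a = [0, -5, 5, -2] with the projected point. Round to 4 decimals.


Step 1: Compute ||x|| (intermediates to 6 decimals).
||x|| = sqrt(5.2872^2 + (-3.2934)^2 + (-2.1863)^2 + 1.287^2) = 6.725864
Step 2: Project.
Since ||x|| > R, scale = R/||x|| = 4/6.725864 = 0.594719, proj(x) = scale * x
proj(x) = [3.144398, -1.958648, -1.300234, 0.765403]
Step 3: Dot product.
a^T * proj(x) = 0*3.144398 - 5*(-1.958648) + 5*(-1.300234) - 2*0.765403 = 1.7613


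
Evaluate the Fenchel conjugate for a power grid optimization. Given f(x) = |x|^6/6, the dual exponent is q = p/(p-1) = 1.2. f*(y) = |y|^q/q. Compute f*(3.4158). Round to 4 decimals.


The conjugate exponent q satisfies 1/p + 1/q = 1.
p = 6, so q = 6/(6 - 1) = 1.2
|y|^q = 3.4158^1.2 = 4.3671
f*(3.4158) = 4.3671 / 1.2 = 3.6392


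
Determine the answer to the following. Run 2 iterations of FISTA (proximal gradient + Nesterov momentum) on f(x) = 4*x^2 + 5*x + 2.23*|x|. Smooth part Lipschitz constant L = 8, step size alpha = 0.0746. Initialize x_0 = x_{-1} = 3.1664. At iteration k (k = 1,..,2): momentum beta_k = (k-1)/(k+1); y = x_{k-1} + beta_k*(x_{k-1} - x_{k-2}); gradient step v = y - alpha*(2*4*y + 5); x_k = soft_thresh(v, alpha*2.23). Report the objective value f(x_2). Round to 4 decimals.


FISTA on f(x) = 4*x^2 + 5*x + 2.23*|x|
L = 8, alpha = 0.0746
Iteration 1: beta = 0.0, y = 3.1664 + 0.0*(3.1664 - 3.1664) = 3.1664
  grad(y) = 30.3312, v = y - alpha*grad = 0.9037
  prox(v) = soft_thresh(0.9037, 0.1664) = 0.7373
Iteration 2: beta = 0.3333, y = 0.7373 + 0.3333*(0.7373 - 3.1664) = -0.0724
  grad(y) = 4.4212, v = y - alpha*grad = -0.4022
  prox(v) = soft_thresh(-0.4022, 0.1664) = -0.2358
f(x_2) = 4*(-0.2358)^2 + 5*(-0.2358) + 2.23*|-0.2358| = -0.4308


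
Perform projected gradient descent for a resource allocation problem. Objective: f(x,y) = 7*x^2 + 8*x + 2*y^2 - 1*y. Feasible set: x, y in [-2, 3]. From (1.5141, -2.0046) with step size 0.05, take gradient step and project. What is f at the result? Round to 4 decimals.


Step 1: Compute gradient at (1.5141, -2.0046).
grad_x = 2*7*1.5141 + 8 = 29.1974
grad_y = 2*2*-2.0046 - 1 = -9.0184
Step 2: Gradient step.
x_raw = 1.5141 - 0.05*29.1974 = 0.0542
y_raw = -2.0046 - 0.05*-9.0184 = -1.5537
Step 3: Project onto [-2, 3].
x_proj = clip(0.0542) = 0.0542
y_proj = clip(-1.5537) = -1.5537
Step 4: Evaluate f.
f(0.0542, -1.5537) = 6.8359


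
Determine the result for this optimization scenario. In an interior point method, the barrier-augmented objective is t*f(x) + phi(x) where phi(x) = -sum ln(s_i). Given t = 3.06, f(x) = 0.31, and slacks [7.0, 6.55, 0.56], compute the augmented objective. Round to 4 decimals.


Step 1: Compute log-barrier.
ln values: [1.9459, 1.8795, -0.5798]
phi = -(1.9459 + 1.8795 - 0.5798) = -3.2456
Step 2: Compute augmented objective.
t*f(x) = 3.06*0.31 = 0.9486
Total = 0.9486 - 3.2456 = -2.297


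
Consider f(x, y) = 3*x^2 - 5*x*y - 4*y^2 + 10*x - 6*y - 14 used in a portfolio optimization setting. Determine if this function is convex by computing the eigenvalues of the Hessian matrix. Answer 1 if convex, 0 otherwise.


The Hessian of f(x,y) = 3*x^2 - 5*x*y - 4*y^2 + 10*x - 6*y - 14 is:
H = [[6, -5], [-5, -8]]
Trace = 6 - 8 = -2
Determinant = 6*-8 - (-5)^2 = -73
Discriminant = (-2)^2 - 4*-73 = 296.0
Eigenvalues: lambda_1 = -9.6023, lambda_2 = 7.6023
The function is not convex.

0


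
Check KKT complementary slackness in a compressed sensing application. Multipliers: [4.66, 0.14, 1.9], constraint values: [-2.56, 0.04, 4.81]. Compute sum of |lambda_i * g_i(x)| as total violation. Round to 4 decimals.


KKT complementary slackness check:
lambda_1 * g_1 = 4.66 * -2.56 = -11.9296
lambda_2 * g_2 = 0.14 * 0.04 = 0.0056
lambda_3 * g_3 = 1.9 * 4.81 = 9.139
Total violation = 11.9296 + 0.0056 + 9.139 = 21.0742


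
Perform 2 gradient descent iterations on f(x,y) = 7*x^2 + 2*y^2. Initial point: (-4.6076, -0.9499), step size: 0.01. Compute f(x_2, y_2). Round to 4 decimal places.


Gradient descent on f(x,y) = 7*x^2 + 2*y^2.
Starting point: (-4.6076, -0.9499), alpha = 0.01
Step 1: grad_x = 2*7*-4.6076 = -64.5064, grad_y = 2*2*-0.9499 = -3.7996
  x_1 = -4.6076 - 0.01*-64.5064 = -3.9625
  y_1 = -0.9499 - 0.01*-3.7996 = -0.9119
Step 2: grad_x = 2*7*-3.9625 = -55.4755, grad_y = 2*2*-0.9119 = -3.6476
  x_2 = -3.9625 - 0.01*-55.4755 = -3.4078
  y_2 = -0.9119 - 0.01*-3.6476 = -0.8754
f(-3.4078, -0.8754) = 7*(-3.4078)^2 + 2*(-0.8754)^2 = 82.8235


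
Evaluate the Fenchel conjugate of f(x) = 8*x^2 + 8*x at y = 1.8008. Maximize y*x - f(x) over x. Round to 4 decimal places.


f*(y) = sup_x {y*x - a*x^2 - b*x} = sup_x {(y-b)*x - a*x^2}
FOC: (y - b) - 2a*x = 0 => x* = (y - b)/(2a)
x* = (1.8008 - 8)/(2*8) = -0.3875
f*(1.8008) = (y-b)^2/(4a) = (1.8008 - 8)^2/(4*8)
= 38.4301/32 = 1.2009


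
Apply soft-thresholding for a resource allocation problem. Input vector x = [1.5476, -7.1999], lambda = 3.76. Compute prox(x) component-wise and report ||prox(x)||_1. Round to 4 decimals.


Soft-thresholding with lambda = 3.76:
prox(1.5476) = sign(1.5476)*max(|1.5476| - 3.76, 0) = 0.0
prox(-7.1999) = sign(-7.1999)*max(|-7.1999| - 3.76, 0) = -3.4399
prox(x) = [0.0, -3.4399]
||prox(x)||_1 = 0.0 + 3.4399 = 3.4399


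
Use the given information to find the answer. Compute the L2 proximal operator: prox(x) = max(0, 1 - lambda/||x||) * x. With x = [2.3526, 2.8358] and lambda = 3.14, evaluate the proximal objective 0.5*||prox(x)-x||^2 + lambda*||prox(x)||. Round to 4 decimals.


Step 1: Compute ||x||.
||x|| = 3.6846
Step 2: Compute scaling factor.
scale = max(0, 1 - 3.14/3.6846) = 0.1478
Step 3: prox(x) = [0.3477, 0.4192]
||prox(x)|| = 0.5446
Step 4: Proximal objective.
0.5*||prox-x||^2 = 4.9298
lambda*||prox|| = 1.71
Total = 6.6399


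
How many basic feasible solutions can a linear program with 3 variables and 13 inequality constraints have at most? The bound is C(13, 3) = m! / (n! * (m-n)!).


Each vertex corresponds to some choice of n active constraints out of m, so the number of vertices is at most C(m, n) = m! / (n!(m-n)!).
m = 13, n = 3
Numerator: 13 * 12 * 11
Denominator: 3! = 6
C(13, 3) = 286


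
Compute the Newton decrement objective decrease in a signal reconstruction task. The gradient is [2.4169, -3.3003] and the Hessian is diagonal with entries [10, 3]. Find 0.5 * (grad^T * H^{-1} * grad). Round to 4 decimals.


Step 1: H is diagonal, so H^(-1) * g = [0.2417, -1.1001].
Step 2: g^T H^(-1) g = sum_i g_i^2 / H_ii
  = (2.4169)^2/10 + (-3.3003)^2/3
  = 0.5841 + 3.6307 = 4.2148
Step 3: Objective decrease = 0.5 * g^T H^(-1) g = 2.1074


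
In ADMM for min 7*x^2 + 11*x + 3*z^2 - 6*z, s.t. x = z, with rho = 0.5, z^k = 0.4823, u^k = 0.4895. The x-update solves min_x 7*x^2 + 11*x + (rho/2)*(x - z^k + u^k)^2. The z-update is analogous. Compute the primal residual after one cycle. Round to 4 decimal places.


ADMM iteration with rho = 0.5, z^k = 0.4823, u^k = 0.4895
Step 1: x-update.
Minimize 7*x^2 + 11*x + (0.5/2)*(x - 0.4823 + 0.4895)^2
FOC: (2*7 + 0.5)*x = -11 + 0.5*(0.4823 - 0.4895)
x^{k+1} = -0.7589
Step 2: z-update.
Minimize 3*z^2 - 6*z + (0.5/2)*(-0.7589 - z + 0.4895)^2
FOC: (2*3 + 0.5)*z = 6 + 0.5*(-0.7589 + 0.4895)
z^{k+1} = 0.9024
Step 3: u-update.
u^{k+1} = 0.4895 - 0.7589 - 0.9024 = -1.1717
Step 4: Primal residual = |-0.7589 - 0.9024| = 1.6612


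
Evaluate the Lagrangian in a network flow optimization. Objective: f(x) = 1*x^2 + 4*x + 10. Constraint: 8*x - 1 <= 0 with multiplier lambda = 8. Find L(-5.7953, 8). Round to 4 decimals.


Step 1: Evaluate f(x).
f(-5.7953) = 1*(-5.7953)^2 + 4*(-5.7953) + 10 = 20.4043
Step 2: Evaluate g(x).
g(-5.7953) = 8*-5.7953 - 1 = -47.3624
Step 3: Compute Lagrangian.
L = 20.4043 + 8*-47.3624 = -358.4949


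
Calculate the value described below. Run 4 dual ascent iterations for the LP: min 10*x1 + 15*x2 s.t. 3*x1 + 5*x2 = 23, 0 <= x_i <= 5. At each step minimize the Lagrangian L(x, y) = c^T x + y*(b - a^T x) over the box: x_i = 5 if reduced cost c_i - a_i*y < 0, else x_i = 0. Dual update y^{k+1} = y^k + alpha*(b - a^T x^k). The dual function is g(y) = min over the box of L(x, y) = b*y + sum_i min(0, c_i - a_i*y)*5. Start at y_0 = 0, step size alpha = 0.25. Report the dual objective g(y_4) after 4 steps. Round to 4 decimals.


Dual ascent for LP: min 10*x1 + 15*x2, 3*x1 + 5*x2 = 23, 0 <= x_i <= 5
Step 1: y^k = 0.0, reduced costs: (10.0, 15.0)
  x^k = (0.0, 0.0), subgradient = b - a^T x = 23.0
  y^{k+1} = 0.0 + 0.25*23.0 = 5.75
Step 2: y^k = 5.75, reduced costs: (-7.25, -13.75)
  x^k = (5.0, 5.0), subgradient = b - a^T x = -17.0
  y^{k+1} = 5.75 + 0.25*-17.0 = 1.5
Step 3: y^k = 1.5, reduced costs: (5.5, 7.5)
  x^k = (0.0, 0.0), subgradient = b - a^T x = 23.0
  y^{k+1} = 1.5 + 0.25*23.0 = 7.25
Step 4: y^k = 7.25, reduced costs: (-11.75, -21.25)
  x^k = (5.0, 5.0), subgradient = b - a^T x = -17.0
  y^{k+1} = 7.25 + 0.25*-17.0 = 3.0
Dual objective at y_4 = 3.0: reduced costs (1.0, 0.0), box minimizer x = (0.0, 0.0)
g(y_4) = b*y + (c1 - a1*y)*x1 + (c2 - a2*y)*x2 = 23*3.0 + 1.0*0.0 + 0.0*0.0 = 69.0 + 0.0 + 0.0 = 69.0


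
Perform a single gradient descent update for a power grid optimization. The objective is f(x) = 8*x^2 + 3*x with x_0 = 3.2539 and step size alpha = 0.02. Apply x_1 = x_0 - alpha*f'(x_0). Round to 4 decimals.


We compute the gradient at x_0 and apply the update.
f'(x) = 16*x + 3
f'(3.2539) = 16*3.2539 + 3 = 55.0624
x_1 = 3.2539 - 0.02*55.0624 = 2.1527


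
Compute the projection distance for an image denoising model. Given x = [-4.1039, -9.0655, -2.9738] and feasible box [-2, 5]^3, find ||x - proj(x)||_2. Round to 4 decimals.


Project each component onto [-2, 5].
clip(-4.1039) = -2.0, clip(-9.0655) = -2.0, clip(-2.9738) = -2.0
Projection = [-2.0, -2.0, -2.0]
Squared diffs: [4.4264, 49.9213, 0.9483]
Distance = sqrt(55.296) = 7.4361


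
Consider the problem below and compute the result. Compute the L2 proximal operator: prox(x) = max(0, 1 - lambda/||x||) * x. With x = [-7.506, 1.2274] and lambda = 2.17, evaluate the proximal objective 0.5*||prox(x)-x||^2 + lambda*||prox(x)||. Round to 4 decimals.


Step 1: Compute ||x||.
||x|| = 7.6057
Step 2: Compute scaling factor.
scale = max(0, 1 - 2.17/7.6057) = 0.7147
Step 3: prox(x) = [-5.3644, 0.8772]
||prox(x)|| = 5.4357
Step 4: Proximal objective.
0.5*||prox-x||^2 = 2.3545
lambda*||prox|| = 11.7955
Total = 14.1499


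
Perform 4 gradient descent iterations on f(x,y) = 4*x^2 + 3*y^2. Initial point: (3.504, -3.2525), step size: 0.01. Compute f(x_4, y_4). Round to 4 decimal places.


Gradient descent on f(x,y) = 4*x^2 + 3*y^2.
Starting point: (3.504, -3.2525), alpha = 0.01
Step 1: grad_x = 2*4*3.504 = 28.032, grad_y = 2*3*-3.2525 = -19.515
  x_1 = 3.504 - 0.01*28.032 = 3.2237
  y_1 = -3.2525 - 0.01*-19.515 = -3.0574
Step 2: grad_x = 2*4*3.2237 = 25.7894, grad_y = 2*3*-3.0574 = -18.3441
  x_2 = 3.2237 - 0.01*25.7894 = 2.9658
  y_2 = -3.0574 - 0.01*-18.3441 = -2.8739
Step 3: grad_x = 2*4*2.9658 = 23.7263, grad_y = 2*3*-2.8739 = -17.2435
  x_3 = 2.9658 - 0.01*23.7263 = 2.7285
  y_3 = -2.8739 - 0.01*-17.2435 = -2.7015
Step 4: grad_x = 2*4*2.7285 = 21.8282, grad_y = 2*3*-2.7015 = -16.2088
  x_4 = 2.7285 - 0.01*21.8282 = 2.5102
  y_4 = -2.7015 - 0.01*-16.2088 = -2.5394
f(2.5102, -2.5394) = 4*2.5102^2 + 3*(-2.5394)^2 = 44.5507


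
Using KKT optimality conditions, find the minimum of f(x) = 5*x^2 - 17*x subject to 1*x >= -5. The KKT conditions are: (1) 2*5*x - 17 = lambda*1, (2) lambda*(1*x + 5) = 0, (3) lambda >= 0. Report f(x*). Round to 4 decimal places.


Step 1: Try lambda = 0 (constraint inactive).
Stationarity: 2*5*x - 17 = 0
x* = 17/(2*5) = 1.7
Check constraint: 1*1.7 = 1.7 >= -5 -- satisfied.
Step 2: Compute optimal value.
f(x*) = 5*1.7^2 - 17*1.7 = -14.45


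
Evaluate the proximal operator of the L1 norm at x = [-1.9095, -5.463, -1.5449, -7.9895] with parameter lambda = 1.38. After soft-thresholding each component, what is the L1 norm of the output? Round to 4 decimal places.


Soft-thresholding with lambda = 1.38:
prox(-1.9095) = sign(-1.9095)*max(|-1.9095| - 1.38, 0) = -0.5295
prox(-5.463) = sign(-5.463)*max(|-5.463| - 1.38, 0) = -4.083
prox(-1.5449) = sign(-1.5449)*max(|-1.5449| - 1.38, 0) = -0.1649
prox(-7.9895) = sign(-7.9895)*max(|-7.9895| - 1.38, 0) = -6.6095
prox(x) = [-0.5295, -4.083, -0.1649, -6.6095]
||prox(x)||_1 = 0.5295 + 4.083 + 0.1649 + 6.6095 = 11.3869
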